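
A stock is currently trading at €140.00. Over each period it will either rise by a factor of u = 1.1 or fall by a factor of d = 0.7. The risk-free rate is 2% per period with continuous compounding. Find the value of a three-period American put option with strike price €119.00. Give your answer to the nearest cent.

Risk-neutral probability p = (e^0.02 − 0.7)/(1.1 − 0.7) = 0.3202/0.4000 = 0.8005
Terminal stock prices: S_uuu = 186.3, S_uud = 118.6, S_udd = 75.46, S_ddd = 48.02
Terminal payoffs (K − S): max(-67.34, 0) = 0, max(0.42, 0) = 0.42, max(43.54, 0) = 43.54, max(70.98, 0) = 70.98
Node uu (S = 169.4): continuation = e^(−0.02)·[0.8005·0.0000 + 0.1995·0.4200] = 0.0821; exercise value = 0.0000 ≤ continuation, so V_uu = 0.0821
Node ud (S = 107.8): continuation = e^(−0.02)·[0.8005·0.4200 + 0.1995·43.5400] = 8.8436; exercise value = 11.2000 > continuation, so V_ud = 11.2000 (exercise)
Node dd (S = 68.6): continuation = e^(−0.02)·[0.8005·43.5400 + 0.1995·70.9800] = 48.0436; exercise value = 50.4000 > continuation, so V_dd = 50.4000 (exercise)
Node u (S = 154): continuation = e^(−0.02)·[0.8005·0.0821 + 0.1995·11.2000] = 2.2546; exercise value = 0.0000 ≤ continuation, so V_u = 2.2546
Node d (S = 98): continuation = e^(−0.02)·[0.8005·11.2000 + 0.1995·50.4000] = 18.6436; exercise value = 21.0000 > continuation, so V_d = 21.0000 (exercise)
Node 0 (S = 140): continuation = e^(−0.02)·[0.8005·2.2546 + 0.1995·21.0000] = 5.8755; exercise value = 0.0000 ≤ continuation, so V_0 = 5.8755

€5.88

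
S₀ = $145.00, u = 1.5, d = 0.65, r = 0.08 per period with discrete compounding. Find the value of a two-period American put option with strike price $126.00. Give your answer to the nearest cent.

Risk-neutral probability p = (1 + 0.08 − 0.65)/(1.5 − 0.65) = 0.4300/0.8500 = 0.5059
Terminal stock prices: S_uu = 326.2, S_ud = 141.4, S_dd = 61.26
Terminal payoffs (K − S): max(-200.2, 0) = 0, max(-15.38, 0) = 0, max(64.74, 0) = 64.74
Node u (S = 217.5): continuation = 1/1.08·[0.5059·0.0000 + 0.4941·0.0000] = 0.0000; exercise value = 0.0000 ≤ continuation, so V_u = 0.0000
Node d (S = 94.25): continuation = 1/1.08·[0.5059·0.0000 + 0.4941·64.7375] = 29.6185; exercise value = 31.7500 > continuation, so V_d = 31.7500 (exercise)
Node 0 (S = 145): continuation = 1/1.08·[0.5059·0.0000 + 0.4941·31.7500] = 14.5261; exercise value = 0.0000 ≤ continuation, so V_0 = 14.5261

$14.53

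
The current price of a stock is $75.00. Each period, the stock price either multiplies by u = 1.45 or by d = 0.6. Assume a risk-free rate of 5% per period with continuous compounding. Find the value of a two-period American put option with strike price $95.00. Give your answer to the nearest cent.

Risk-neutral probability p = (e^0.05 − 0.6)/(1.45 − 0.6) = 0.4513/0.8500 = 0.5309
Terminal stock prices: S_uu = 157.7, S_ud = 65.25, S_dd = 27
Terminal payoffs (K − S): max(-62.69, 0) = 0, max(29.75, 0) = 29.75, max(68, 0) = 68
Node u (S = 108.8): continuation = e^(−0.05)·[0.5309·0.0000 + 0.4691·29.7500] = 13.2749; exercise value = 0.0000 ≤ continuation, so V_u = 13.2749
Node d (S = 45): continuation = e^(−0.05)·[0.5309·29.7500 + 0.4691·68.0000] = 45.3668; exercise value = 50.0000 > continuation, so V_d = 50.0000 (exercise)
Node 0 (S = 75): continuation = e^(−0.05)·[0.5309·13.2749 + 0.4691·50.0000] = 29.0148; exercise value = 20.0000 ≤ continuation, so V_0 = 29.0148

$29.01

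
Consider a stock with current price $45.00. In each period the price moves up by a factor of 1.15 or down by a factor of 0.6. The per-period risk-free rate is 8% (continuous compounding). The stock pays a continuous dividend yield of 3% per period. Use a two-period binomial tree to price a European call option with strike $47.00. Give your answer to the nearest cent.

Per-period risk-free factor R = e^0.08 = 1.0833; dividend-adjusted growth = e^(0.08−0.03) = 1.0513.
Risk-neutral probability p = (1.0513 − 0.6)/(1.15 − 0.6) = 0.4513/0.5500 = 0.8205
Terminal stock prices: S_uu = 59.51, S_ud = 31.05, S_dd = 16.2
Terminal payoffs (S − K): max(12.51, 0) = 12.51, max(-15.95, 0) = 0, max(-30.8, 0) = 0
Node u (S = 51.75): V_u = e^(−0.08)·[0.8205·12.5125 + 0.1795·0.0000] = 9.4771
Node d (S = 27): V_d = e^(−0.08)·[0.8205·0.0000 + 0.1795·0.0000] = 0.0000
Node 0 (S = 45): V_0 = e^(−0.08)·[0.8205·9.4771 + 0.1795·0.0000] = 7.1781

$7.18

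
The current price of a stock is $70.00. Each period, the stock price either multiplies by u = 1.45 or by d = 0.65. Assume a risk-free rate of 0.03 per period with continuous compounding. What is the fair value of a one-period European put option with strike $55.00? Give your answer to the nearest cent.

Risk-neutral probability p = (e^0.03 − 0.65)/(1.45 − 0.65) = 0.3805/0.8000 = 0.4756
Terminal stock prices: S_u = 101.5, S_d = 45.5
Terminal payoffs (K − S): max(-46.5, 0) = 0, max(9.5, 0) = 9.5
Node 0 (S = 70): V_0 = e^(−0.03)·[0.4756·0.0000 + 0.5244·9.5000] = 4.8349

$4.83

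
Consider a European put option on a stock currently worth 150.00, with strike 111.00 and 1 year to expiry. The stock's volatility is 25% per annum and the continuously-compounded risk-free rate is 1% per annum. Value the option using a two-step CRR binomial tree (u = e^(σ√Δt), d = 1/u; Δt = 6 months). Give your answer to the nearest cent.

CRR parameters: u = e^(σ√Δt) = e^(0.25·√0.5) = 1.1934, d = 1/u = 0.8380
Per-period rate: rΔt = 0.01·0.5 = 0.005, so R = e^0.005 = 1.0050
Risk-neutral probability p = (e^0.005 − 0.8380)/(1.1934 − 0.8380) = 0.1670/0.3554 = 0.4700
Terminal stock prices: S_uu = 213.6, S_ud = 150, S_dd = 105.3
Terminal payoffs (K − S): max(-102.6, 0) = 0, max(-39, 0) = 0, max(5.672, 0) = 5.672
Node u (S = 179): V_u = e^(−0.005)·[0.4700·0.0000 + 0.5300·0.0000] = 0.0000
Node d (S = 125.7): V_d = e^(−0.005)·[0.4700·0.0000 + 0.5300·5.6717] = 2.9909
Node 0 (S = 150): V_0 = e^(−0.005)·[0.4700·0.0000 + 0.5300·2.9909] = 1.5772

1.58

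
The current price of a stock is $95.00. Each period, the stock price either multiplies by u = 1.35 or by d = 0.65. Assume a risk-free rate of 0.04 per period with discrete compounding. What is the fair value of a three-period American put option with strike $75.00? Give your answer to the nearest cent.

$10.37

Risk-neutral probability p = (1 + 0.04 − 0.65)/(1.35 − 0.65) = 0.3900/0.7000 = 0.5571
Terminal stock prices: S_uuu = 233.7, S_uud = 112.5, S_udd = 54.19, S_ddd = 26.09
Terminal payoffs (K − S): max(-158.7, 0) = 0, max(-37.54, 0) = 0, max(20.81, 0) = 20.81, max(48.91, 0) = 48.91
Node uu (S = 173.1): continuation = 1/1.04·[0.5571·0.0000 + 0.4429·0.0000] = 0.0000; exercise value = 0.0000 ≤ continuation, so V_uu = 0.0000
Node ud (S = 83.36): continuation = 1/1.04·[0.5571·0.0000 + 0.4429·20.8144] = 8.8633; exercise value = 0.0000 ≤ continuation, so V_ud = 8.8633
Node dd (S = 40.14): continuation = 1/1.04·[0.5571·20.8144 + 0.4429·48.9106] = 31.9779; exercise value = 34.8625 > continuation, so V_dd = 34.8625 (exercise)
Node u (S = 128.2): continuation = 1/1.04·[0.5571·0.0000 + 0.4429·8.8633] = 3.7742; exercise value = 0.0000 ≤ continuation, so V_u = 3.7742
Node d (S = 61.75): continuation = 1/1.04·[0.5571·8.8633 + 0.4429·34.8625] = 19.5935; exercise value = 13.2500 ≤ continuation, so V_d = 19.5935
Node 0 (S = 95): continuation = 1/1.04·[0.5571·3.7742 + 0.4429·19.5935] = 10.3653; exercise value = 0.0000 ≤ continuation, so V_0 = 10.3653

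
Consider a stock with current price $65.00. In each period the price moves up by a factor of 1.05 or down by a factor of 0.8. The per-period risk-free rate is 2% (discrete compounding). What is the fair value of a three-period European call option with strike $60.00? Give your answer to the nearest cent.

$9.79

Risk-neutral probability p = (1 + 0.02 − 0.8)/(1.05 − 0.8) = 0.2200/0.2500 = 0.8800
Terminal stock prices: S_uuu = 75.25, S_uud = 57.33, S_udd = 43.68, S_ddd = 33.28
Terminal payoffs (S − K): max(15.25, 0) = 15.25, max(-2.67, 0) = 0, max(-16.32, 0) = 0, max(-26.72, 0) = 0
Node uu (S = 71.66): V_uu = 1/1.02·[0.8800·15.2456 + 0.1200·0.0000] = 13.1531
Node ud (S = 54.6): V_ud = 1/1.02·[0.8800·0.0000 + 0.1200·0.0000] = 0.0000
Node dd (S = 41.6): V_dd = 1/1.02·[0.8800·0.0000 + 0.1200·0.0000] = 0.0000
Node u (S = 68.25): V_u = 1/1.02·[0.8800·13.1531 + 0.1200·0.0000] = 11.3478
Node d (S = 52): V_d = 1/1.02·[0.8800·0.0000 + 0.1200·0.0000] = 0.0000
Node 0 (S = 65): V_0 = 1/1.02·[0.8800·11.3478 + 0.1200·0.0000] = 9.7902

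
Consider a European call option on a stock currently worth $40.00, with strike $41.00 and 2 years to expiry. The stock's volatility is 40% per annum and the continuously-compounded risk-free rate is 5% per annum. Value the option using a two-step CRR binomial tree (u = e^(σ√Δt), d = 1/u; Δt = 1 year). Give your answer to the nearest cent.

CRR parameters: u = e^(σ√Δt) = e^(0.4·√1) = 1.4918, d = 1/u = 0.6703
Per-period rate: rΔt = 0.05·1 = 0.05, so R = e^0.05 = 1.0513
Risk-neutral probability p = (e^0.05 − 0.6703)/(1.4918 − 0.6703) = 0.3810/0.8215 = 0.4637
Terminal stock prices: S_uu = 89.02, S_ud = 40, S_dd = 17.97
Terminal payoffs (S − K): max(48.02, 0) = 48.02, max(-1, 0) = 0, max(-23.03, 0) = 0
Node u (S = 59.67): V_u = e^(−0.05)·[0.4637·48.0216 + 0.5363·0.0000] = 21.1827
Node d (S = 26.81): V_d = e^(−0.05)·[0.4637·0.0000 + 0.5363·0.0000] = 0.0000
Node 0 (S = 40): V_0 = e^(−0.05)·[0.4637·21.1827 + 0.5363·0.0000] = 9.3438

$9.34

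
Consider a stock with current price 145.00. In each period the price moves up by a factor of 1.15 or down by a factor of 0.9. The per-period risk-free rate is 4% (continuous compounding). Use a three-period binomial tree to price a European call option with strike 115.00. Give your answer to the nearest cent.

Risk-neutral probability p = (e^0.04 − 0.9)/(1.15 − 0.9) = 0.1408/0.2500 = 0.5632
Terminal stock prices: S_uuu = 220.5, S_uud = 172.6, S_udd = 135.1, S_ddd = 105.7
Terminal payoffs (S − K): max(105.5, 0) = 105.5, max(57.59, 0) = 57.59, max(20.07, 0) = 20.07, max(-9.295, 0) = 0
Node uu (S = 191.8): V_uu = e^(−0.04)·[0.5632·105.5269 + 0.4368·57.5862] = 81.2717
Node ud (S = 150.1): V_ud = e^(−0.04)·[0.5632·57.5862 + 0.4368·20.0675] = 39.5842
Node dd (S = 117.5): V_dd = e^(−0.04)·[0.5632·20.0675 + 0.4368·0.0000] = 10.8597
Node u (S = 166.8): V_u = e^(−0.04)·[0.5632·81.2717 + 0.4368·39.5842] = 60.5916
Node d (S = 130.5): V_d = e^(−0.04)·[0.5632·39.5842 + 0.4368·10.8597] = 25.9784
Node 0 (S = 145): V_0 = e^(−0.04)·[0.5632·60.5916 + 0.4368·25.9784] = 43.6910

43.69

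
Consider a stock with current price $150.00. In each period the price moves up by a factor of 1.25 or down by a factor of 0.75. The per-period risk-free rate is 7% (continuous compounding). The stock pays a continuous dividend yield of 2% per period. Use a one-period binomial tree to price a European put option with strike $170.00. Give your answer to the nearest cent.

$21.31

Per-period risk-free factor R = e^0.07 = 1.0725; dividend-adjusted growth = e^(0.07−0.02) = 1.0513.
Risk-neutral probability p = (1.0513 − 0.75)/(1.25 − 0.75) = 0.3013/0.5000 = 0.6025
Terminal stock prices: S_u = 187.5, S_d = 112.5
Terminal payoffs (K − S): max(-17.5, 0) = 0, max(57.5, 0) = 57.5
Node 0 (S = 150): V_0 = e^(−0.07)·[0.6025·0.0000 + 0.3975·57.5000] = 21.3088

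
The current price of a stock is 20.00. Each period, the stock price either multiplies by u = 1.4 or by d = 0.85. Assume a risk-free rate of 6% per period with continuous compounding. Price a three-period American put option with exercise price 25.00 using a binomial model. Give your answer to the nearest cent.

5.21

Risk-neutral probability p = (e^0.06 − 0.85)/(1.4 − 0.85) = 0.2118/0.5500 = 0.3852
Terminal stock prices: S_uuu = 54.88, S_uud = 33.32, S_udd = 20.23, S_ddd = 12.28
Terminal payoffs (K − S): max(-29.88, 0) = 0, max(-8.32, 0) = 0, max(4.77, 0) = 4.77, max(12.72, 0) = 12.72
Node uu (S = 39.2): continuation = e^(−0.06)·[0.3852·0.0000 + 0.6148·0.0000] = 0.0000; exercise value = 0.0000 ≤ continuation, so V_uu = 0.0000
Node ud (S = 23.8): continuation = e^(−0.06)·[0.3852·0.0000 + 0.6148·4.7700] = 2.7620; exercise value = 1.2000 ≤ continuation, so V_ud = 2.7620
Node dd (S = 14.45): continuation = e^(−0.06)·[0.3852·4.7700 + 0.6148·12.7175] = 9.0941; exercise value = 10.5500 > continuation, so V_dd = 10.5500 (exercise)
Node u (S = 28): continuation = e^(−0.06)·[0.3852·0.0000 + 0.6148·2.7620] = 1.5993; exercise value = 0.0000 ≤ continuation, so V_u = 1.5993
Node d (S = 17): continuation = e^(−0.06)·[0.3852·2.7620 + 0.6148·10.5500] = 7.1107; exercise value = 8.0000 > continuation, so V_d = 8.0000 (exercise)
Node 0 (S = 20): continuation = e^(−0.06)·[0.3852·1.5993 + 0.6148·8.0000] = 5.2124; exercise value = 5.0000 ≤ continuation, so V_0 = 5.2124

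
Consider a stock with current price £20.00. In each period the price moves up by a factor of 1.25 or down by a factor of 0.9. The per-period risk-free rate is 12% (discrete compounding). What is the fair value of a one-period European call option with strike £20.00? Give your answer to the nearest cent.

£2.81

Risk-neutral probability p = (1 + 0.12 − 0.9)/(1.25 − 0.9) = 0.2200/0.3500 = 0.6286
Terminal stock prices: S_u = 25, S_d = 18
Terminal payoffs (S − K): max(5, 0) = 5, max(-2, 0) = 0
Node 0 (S = 20): V_0 = 1/1.12·[0.6286·5.0000 + 0.3714·0.0000] = 2.8061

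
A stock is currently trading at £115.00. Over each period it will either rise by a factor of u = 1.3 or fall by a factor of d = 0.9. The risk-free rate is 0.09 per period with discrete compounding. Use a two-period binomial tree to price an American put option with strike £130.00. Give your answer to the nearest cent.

Risk-neutral probability p = (1 + 0.09 − 0.9)/(1.3 − 0.9) = 0.1900/0.4000 = 0.4750
Terminal stock prices: S_uu = 194.4, S_ud = 134.6, S_dd = 93.15
Terminal payoffs (K − S): max(-64.35, 0) = 0, max(-4.55, 0) = 0, max(36.85, 0) = 36.85
Node u (S = 149.5): continuation = 1/1.09·[0.4750·0.0000 + 0.5250·0.0000] = 0.0000; exercise value = 0.0000 ≤ continuation, so V_u = 0.0000
Node d (S = 103.5): continuation = 1/1.09·[0.4750·0.0000 + 0.5250·36.8500] = 17.7489; exercise value = 26.5000 > continuation, so V_d = 26.5000 (exercise)
Node 0 (S = 115): continuation = 1/1.09·[0.4750·0.0000 + 0.5250·26.5000] = 12.7638; exercise value = 15.0000 > continuation, so V_0 = 15.0000 (exercise)

£15.00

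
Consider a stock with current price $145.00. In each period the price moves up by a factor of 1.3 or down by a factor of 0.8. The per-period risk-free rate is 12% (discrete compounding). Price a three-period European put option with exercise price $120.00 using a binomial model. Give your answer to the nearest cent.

Risk-neutral probability p = (1 + 0.12 − 0.8)/(1.3 − 0.8) = 0.3200/0.5000 = 0.6400
Terminal stock prices: S_uuu = 318.6, S_uud = 196, S_udd = 120.6, S_ddd = 74.24
Terminal payoffs (K − S): max(-198.6, 0) = 0, max(-76.04, 0) = 0, max(-0.64, 0) = 0, max(45.76, 0) = 45.76
Node uu (S = 245.1): V_uu = 1/1.12·[0.6400·0.0000 + 0.3600·0.0000] = 0.0000
Node ud (S = 150.8): V_ud = 1/1.12·[0.6400·0.0000 + 0.3600·0.0000] = 0.0000
Node dd (S = 92.8): V_dd = 1/1.12·[0.6400·0.0000 + 0.3600·45.7600] = 14.7086
Node u (S = 188.5): V_u = 1/1.12·[0.6400·0.0000 + 0.3600·0.0000] = 0.0000
Node d (S = 116): V_d = 1/1.12·[0.6400·0.0000 + 0.3600·14.7086] = 4.7278
Node 0 (S = 145): V_0 = 1/1.12·[0.6400·0.0000 + 0.3600·4.7278] = 1.5196

$1.52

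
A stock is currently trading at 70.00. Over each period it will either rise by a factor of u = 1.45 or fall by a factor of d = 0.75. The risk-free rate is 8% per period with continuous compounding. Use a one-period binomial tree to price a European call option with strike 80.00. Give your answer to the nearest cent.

9.45

Risk-neutral probability p = (e^0.08 − 0.75)/(1.45 − 0.75) = 0.3333/0.7000 = 0.4761
Terminal stock prices: S_u = 101.5, S_d = 52.5
Terminal payoffs (S − K): max(21.5, 0) = 21.5, max(-27.5, 0) = 0
Node 0 (S = 70): V_0 = e^(−0.08)·[0.4761·21.5000 + 0.5239·0.0000] = 9.4496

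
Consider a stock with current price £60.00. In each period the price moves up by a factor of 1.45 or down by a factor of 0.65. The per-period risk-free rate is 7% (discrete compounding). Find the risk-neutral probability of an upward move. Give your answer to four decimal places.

Risk-neutral probability p = (1 + 0.07 − 0.65)/(1.45 − 0.65) = 0.4200/0.8000 = 0.5250

p = 0.5250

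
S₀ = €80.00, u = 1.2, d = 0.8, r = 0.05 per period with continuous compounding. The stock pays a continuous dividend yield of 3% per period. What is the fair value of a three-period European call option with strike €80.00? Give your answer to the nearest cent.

€12.64

Per-period risk-free factor R = e^0.05 = 1.0513; dividend-adjusted growth = e^(0.05−0.03) = 1.0202.
Risk-neutral probability p = (1.0202 − 0.8)/(1.2 − 0.8) = 0.2202/0.4000 = 0.5505
Terminal stock prices: S_uuu = 138.2, S_uud = 92.16, S_udd = 61.44, S_ddd = 40.96
Terminal payoffs (S − K): max(58.24, 0) = 58.24, max(12.16, 0) = 12.16, max(-18.56, 0) = 0, max(-39.04, 0) = 0
Node uu (S = 115.2): V_uu = e^(−0.05)·[0.5505·58.2400 + 0.4495·12.1600] = 35.6970
Node ud (S = 76.8): V_ud = e^(−0.05)·[0.5505·12.1600 + 0.4495·0.0000] = 6.3676
Node dd (S = 51.2): V_dd = e^(−0.05)·[0.5505·0.0000 + 0.4495·0.0000] = 0.0000
Node u (S = 96): V_u = e^(−0.05)·[0.5505·35.6970 + 0.4495·6.3676] = 21.4155
Node d (S = 64): V_d = e^(−0.05)·[0.5505·6.3676 + 0.4495·0.0000] = 3.3344
Node 0 (S = 80): V_0 = e^(−0.05)·[0.5505·21.4155 + 0.4495·3.3344] = 12.6401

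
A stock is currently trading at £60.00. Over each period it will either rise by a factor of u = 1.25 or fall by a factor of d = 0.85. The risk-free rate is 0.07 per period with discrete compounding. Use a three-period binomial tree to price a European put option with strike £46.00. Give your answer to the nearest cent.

£0.68

Risk-neutral probability p = (1 + 0.07 − 0.85)/(1.25 − 0.85) = 0.2200/0.4000 = 0.5500
Terminal stock prices: S_uuu = 117.2, S_uud = 79.69, S_udd = 54.19, S_ddd = 36.85
Terminal payoffs (K − S): max(-71.19, 0) = 0, max(-33.69, 0) = 0, max(-8.187, 0) = 0, max(9.153, 0) = 9.153
Node uu (S = 93.75): V_uu = 1/1.07·[0.5500·0.0000 + 0.4500·0.0000] = 0.0000
Node ud (S = 63.75): V_ud = 1/1.07·[0.5500·0.0000 + 0.4500·0.0000] = 0.0000
Node dd (S = 43.35): V_dd = 1/1.07·[0.5500·0.0000 + 0.4500·9.1525] = 3.8492
Node u (S = 75): V_u = 1/1.07·[0.5500·0.0000 + 0.4500·0.0000] = 0.0000
Node d (S = 51): V_d = 1/1.07·[0.5500·0.0000 + 0.4500·3.8492] = 1.6188
Node 0 (S = 60): V_0 = 1/1.07·[0.5500·0.0000 + 0.4500·1.6188] = 0.6808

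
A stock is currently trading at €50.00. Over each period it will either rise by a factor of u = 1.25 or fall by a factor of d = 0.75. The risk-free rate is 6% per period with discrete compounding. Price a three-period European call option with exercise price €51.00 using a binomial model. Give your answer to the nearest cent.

€12.13

Risk-neutral probability p = (1 + 0.06 − 0.75)/(1.25 − 0.75) = 0.3100/0.5000 = 0.6200
Terminal stock prices: S_uuu = 97.66, S_uud = 58.59, S_udd = 35.16, S_ddd = 21.09
Terminal payoffs (S − K): max(46.66, 0) = 46.66, max(7.594, 0) = 7.594, max(-15.84, 0) = 0, max(-29.91, 0) = 0
Node uu (S = 78.12): V_uu = 1/1.06·[0.6200·46.6562 + 0.3800·7.5938] = 30.0118
Node ud (S = 46.88): V_ud = 1/1.06·[0.6200·7.5938 + 0.3800·0.0000] = 4.4416
Node dd (S = 28.12): V_dd = 1/1.06·[0.6200·0.0000 + 0.3800·0.0000] = 0.0000
Node u (S = 62.5): V_u = 1/1.06·[0.6200·30.0118 + 0.3800·4.4416] = 19.1463
Node d (S = 37.5): V_d = 1/1.06·[0.6200·4.4416 + 0.3800·0.0000] = 2.5979
Node 0 (S = 50): V_0 = 1/1.06·[0.6200·19.1463 + 0.3800·2.5979] = 12.1301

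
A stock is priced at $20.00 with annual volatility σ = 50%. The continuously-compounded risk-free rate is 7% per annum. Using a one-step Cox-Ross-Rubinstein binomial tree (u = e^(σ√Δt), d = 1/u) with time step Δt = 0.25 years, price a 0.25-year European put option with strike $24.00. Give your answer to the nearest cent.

$4.36

CRR parameters: u = e^(σ√Δt) = e^(0.5·√0.25) = 1.2840, d = 1/u = 0.7788
Per-period rate: rΔt = 0.07·0.25 = 0.0175, so R = e^0.0175 = 1.0177
Risk-neutral probability p = (e^0.0175 − 0.7788)/(1.2840 − 0.7788) = 0.2389/0.5052 = 0.4728
Terminal stock prices: S_u = 25.68, S_d = 15.58
Terminal payoffs (K − S): max(-1.681, 0) = 0, max(8.424, 0) = 8.424
Node 0 (S = 20): V_0 = e^(−0.0175)·[0.4728·0.0000 + 0.5272·8.4240] = 4.3644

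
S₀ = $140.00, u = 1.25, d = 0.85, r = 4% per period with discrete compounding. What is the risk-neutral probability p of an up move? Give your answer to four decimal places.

Risk-neutral probability p = (1 + 0.04 − 0.85)/(1.25 − 0.85) = 0.1900/0.4000 = 0.4750

p = 0.4750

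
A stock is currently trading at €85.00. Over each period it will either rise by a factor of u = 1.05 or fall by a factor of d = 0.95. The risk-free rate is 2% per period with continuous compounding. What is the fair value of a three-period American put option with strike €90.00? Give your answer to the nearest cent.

Risk-neutral probability p = (e^0.02 − 0.95)/(1.05 − 0.95) = 0.0702/0.1000 = 0.7020
Terminal stock prices: S_uuu = 98.4, S_uud = 89.03, S_udd = 80.55, S_ddd = 72.88
Terminal payoffs (K − S): max(-8.398, 0) = 0, max(0.9731, 0) = 0.9731, max(9.452, 0) = 9.452, max(17.12, 0) = 17.12
Node uu (S = 93.71): continuation = e^(−0.02)·[0.7020·0.0000 + 0.2980·0.9731] = 0.2842; exercise value = 0.0000 ≤ continuation, so V_uu = 0.2842
Node ud (S = 84.79): continuation = e^(−0.02)·[0.7020·0.9731 + 0.2980·9.4519] = 3.4304; exercise value = 5.2125 > continuation, so V_ud = 5.2125 (exercise)
Node dd (S = 76.71): continuation = e^(−0.02)·[0.7020·9.4519 + 0.2980·17.1231] = 11.5054; exercise value = 13.2875 > continuation, so V_dd = 13.2875 (exercise)
Node u (S = 89.25): continuation = e^(−0.02)·[0.7020·0.2842 + 0.2980·5.2125] = 1.7181; exercise value = 0.7500 ≤ continuation, so V_u = 1.7181
Node d (S = 80.75): continuation = e^(−0.02)·[0.7020·5.2125 + 0.2980·13.2875] = 7.4679; exercise value = 9.2500 > continuation, so V_d = 9.2500 (exercise)
Node 0 (S = 85): continuation = e^(−0.02)·[0.7020·1.7181 + 0.2980·9.2500] = 3.8840; exercise value = 5.0000 > continuation, so V_0 = 5.0000 (exercise)

€5.00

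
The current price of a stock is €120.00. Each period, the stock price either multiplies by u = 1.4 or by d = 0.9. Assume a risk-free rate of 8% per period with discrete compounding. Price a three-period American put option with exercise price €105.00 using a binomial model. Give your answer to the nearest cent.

€3.65

Risk-neutral probability p = (1 + 0.08 − 0.9)/(1.4 − 0.9) = 0.1800/0.5000 = 0.3600
Terminal stock prices: S_uuu = 329.3, S_uud = 211.7, S_udd = 136.1, S_ddd = 87.48
Terminal payoffs (K − S): max(-224.3, 0) = 0, max(-106.7, 0) = 0, max(-31.08, 0) = 0, max(17.52, 0) = 17.52
Node uu (S = 235.2): continuation = 1/1.08·[0.3600·0.0000 + 0.6400·0.0000] = 0.0000; exercise value = 0.0000 ≤ continuation, so V_uu = 0.0000
Node ud (S = 151.2): continuation = 1/1.08·[0.3600·0.0000 + 0.6400·0.0000] = 0.0000; exercise value = 0.0000 ≤ continuation, so V_ud = 0.0000
Node dd (S = 97.2): continuation = 1/1.08·[0.3600·0.0000 + 0.6400·17.5200] = 10.3822; exercise value = 7.8000 ≤ continuation, so V_dd = 10.3822
Node u (S = 168): continuation = 1/1.08·[0.3600·0.0000 + 0.6400·0.0000] = 0.0000; exercise value = 0.0000 ≤ continuation, so V_u = 0.0000
Node d (S = 108): continuation = 1/1.08·[0.3600·0.0000 + 0.6400·10.3822] = 6.1524; exercise value = 0.0000 ≤ continuation, so V_d = 6.1524
Node 0 (S = 120): continuation = 1/1.08·[0.3600·0.0000 + 0.6400·6.1524] = 3.6459; exercise value = 0.0000 ≤ continuation, so V_0 = 3.6459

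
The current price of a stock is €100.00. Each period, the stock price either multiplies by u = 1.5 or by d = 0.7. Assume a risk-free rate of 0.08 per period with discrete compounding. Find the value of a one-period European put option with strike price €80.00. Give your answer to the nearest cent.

€4.86

Risk-neutral probability p = (1 + 0.08 − 0.7)/(1.5 − 0.7) = 0.3800/0.8000 = 0.4750
Terminal stock prices: S_u = 150, S_d = 70
Terminal payoffs (K − S): max(-70, 0) = 0, max(10, 0) = 10
Node 0 (S = 100): V_0 = 1/1.08·[0.4750·0.0000 + 0.5250·10.0000] = 4.8611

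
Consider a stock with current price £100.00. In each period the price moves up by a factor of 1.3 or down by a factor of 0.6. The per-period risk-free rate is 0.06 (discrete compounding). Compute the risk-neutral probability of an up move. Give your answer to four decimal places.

p = 0.6571

Risk-neutral probability p = (1 + 0.06 − 0.6)/(1.3 − 0.6) = 0.4600/0.7000 = 0.6571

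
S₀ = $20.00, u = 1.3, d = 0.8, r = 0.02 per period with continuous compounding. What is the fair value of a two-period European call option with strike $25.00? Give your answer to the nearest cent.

$1.64

Risk-neutral probability p = (e^0.02 − 0.8)/(1.3 − 0.8) = 0.2202/0.5000 = 0.4404
Terminal stock prices: S_uu = 33.8, S_ud = 20.8, S_dd = 12.8
Terminal payoffs (S − K): max(8.8, 0) = 8.8, max(-4.2, 0) = 0, max(-12.2, 0) = 0
Node u (S = 26): V_u = e^(−0.02)·[0.4404·8.8000 + 0.5596·0.0000] = 3.7988
Node d (S = 16): V_d = e^(−0.02)·[0.4404·0.0000 + 0.5596·0.0000] = 0.0000
Node 0 (S = 20): V_0 = e^(−0.02)·[0.4404·3.7988 + 0.5596·0.0000] = 1.6399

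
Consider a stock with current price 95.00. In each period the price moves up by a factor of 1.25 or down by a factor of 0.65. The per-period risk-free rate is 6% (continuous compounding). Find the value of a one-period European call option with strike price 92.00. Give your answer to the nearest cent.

Risk-neutral probability p = (e^0.06 − 0.65)/(1.25 − 0.65) = 0.4118/0.6000 = 0.6864
Terminal stock prices: S_u = 118.8, S_d = 61.75
Terminal payoffs (S − K): max(26.75, 0) = 26.75, max(-30.25, 0) = 0
Node 0 (S = 95): V_0 = e^(−0.06)·[0.6864·26.7500 + 0.3136·0.0000] = 17.2918

17.29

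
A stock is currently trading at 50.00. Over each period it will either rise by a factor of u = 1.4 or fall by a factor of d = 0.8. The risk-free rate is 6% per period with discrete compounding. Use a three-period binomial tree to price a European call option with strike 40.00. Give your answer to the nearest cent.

18.62

Risk-neutral probability p = (1 + 0.06 − 0.8)/(1.4 − 0.8) = 0.2600/0.6000 = 0.4333
Terminal stock prices: S_uuu = 137.2, S_uud = 78.4, S_udd = 44.8, S_ddd = 25.6
Terminal payoffs (S − K): max(97.2, 0) = 97.2, max(38.4, 0) = 38.4, max(4.8, 0) = 4.8, max(-14.4, 0) = 0
Node uu (S = 98): V_uu = 1/1.06·[0.4333·97.2000 + 0.5667·38.4000] = 60.2642
Node ud (S = 56): V_ud = 1/1.06·[0.4333·38.4000 + 0.5667·4.8000] = 18.2642
Node dd (S = 32): V_dd = 1/1.06·[0.4333·4.8000 + 0.5667·0.0000] = 1.9623
Node u (S = 70): V_u = 1/1.06·[0.4333·60.2642 + 0.5667·18.2642] = 34.4001
Node d (S = 40): V_d = 1/1.06·[0.4333·18.2642 + 0.5667·1.9623] = 8.5155
Node 0 (S = 50): V_0 = 1/1.06·[0.4333·34.4001 + 0.5667·8.5155] = 18.6153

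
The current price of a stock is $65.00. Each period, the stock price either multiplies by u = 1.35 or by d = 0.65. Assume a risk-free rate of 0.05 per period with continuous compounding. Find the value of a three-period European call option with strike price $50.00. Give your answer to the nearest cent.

$27.60

Risk-neutral probability p = (e^0.05 − 0.65)/(1.35 − 0.65) = 0.4013/0.7000 = 0.5732
Terminal stock prices: S_uuu = 159.9, S_uud = 77, S_udd = 37.07, S_ddd = 17.85
Terminal payoffs (S − K): max(109.9, 0) = 109.9, max(27, 0) = 27, max(-12.93, 0) = 0, max(-32.15, 0) = 0
Node uu (S = 118.5): V_uu = e^(−0.05)·[0.5732·109.9244 + 0.4268·27.0006] = 70.9010
Node ud (S = 57.04): V_ud = e^(−0.05)·[0.5732·27.0006 + 0.4268·0.0000] = 14.7231
Node dd (S = 27.46): V_dd = e^(−0.05)·[0.5732·0.0000 + 0.4268·0.0000] = 0.0000
Node u (S = 87.75): V_u = e^(−0.05)·[0.5732·70.9010 + 0.4268·14.7231] = 44.6381
Node d (S = 42.25): V_d = e^(−0.05)·[0.5732·14.7231 + 0.4268·0.0000] = 8.0283
Node 0 (S = 65): V_0 = e^(−0.05)·[0.5732·44.6381 + 0.4268·8.0283] = 27.5996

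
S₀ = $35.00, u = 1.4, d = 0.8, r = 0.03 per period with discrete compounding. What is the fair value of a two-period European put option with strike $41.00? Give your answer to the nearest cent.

$7.47

Risk-neutral probability p = (1 + 0.03 − 0.8)/(1.4 − 0.8) = 0.2300/0.6000 = 0.3833
Terminal stock prices: S_uu = 68.6, S_ud = 39.2, S_dd = 22.4
Terminal payoffs (K − S): max(-27.6, 0) = 0, max(1.8, 0) = 1.8, max(18.6, 0) = 18.6
Node u (S = 49): V_u = 1/1.03·[0.3833·0.0000 + 0.6167·1.8000] = 1.0777
Node d (S = 28): V_d = 1/1.03·[0.3833·1.8000 + 0.6167·18.6000] = 11.8058
Node 0 (S = 35): V_0 = 1/1.03·[0.3833·1.0777 + 0.6167·11.8058] = 7.4693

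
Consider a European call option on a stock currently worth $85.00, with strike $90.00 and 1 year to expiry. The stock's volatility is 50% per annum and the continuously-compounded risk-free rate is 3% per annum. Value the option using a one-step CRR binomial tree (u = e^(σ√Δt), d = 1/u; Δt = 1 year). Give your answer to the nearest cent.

$19.79

CRR parameters: u = e^(σ√Δt) = e^(0.5·√1) = 1.6487, d = 1/u = 0.6065
Per-period rate: rΔt = 0.03·1 = 0.03, so R = e^0.03 = 1.0305
Risk-neutral probability p = (e^0.03 − 0.6065)/(1.6487 − 0.6065) = 0.4239/1.0422 = 0.4068
Terminal stock prices: S_u = 140.1, S_d = 51.56
Terminal payoffs (S − K): max(50.14, 0) = 50.14, max(-38.44, 0) = 0
Node 0 (S = 85): V_0 = e^(−0.03)·[0.4068·50.1413 + 0.5932·0.0000] = 19.7928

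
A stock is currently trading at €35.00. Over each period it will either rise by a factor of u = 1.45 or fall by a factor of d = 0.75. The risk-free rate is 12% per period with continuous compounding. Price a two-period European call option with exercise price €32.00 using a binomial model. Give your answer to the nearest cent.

Risk-neutral probability p = (e^0.12 − 0.75)/(1.45 − 0.75) = 0.3775/0.7000 = 0.5393
Terminal stock prices: S_uu = 73.59, S_ud = 38.06, S_dd = 19.69
Terminal payoffs (S − K): max(41.59, 0) = 41.59, max(6.062, 0) = 6.062, max(-12.31, 0) = 0
Node u (S = 50.75): V_u = e^(−0.12)·[0.5393·41.5875 + 0.4607·6.0625] = 22.3685
Node d (S = 26.25): V_d = e^(−0.12)·[0.5393·6.0625 + 0.4607·0.0000] = 2.8997
Node 0 (S = 35): V_0 = e^(−0.12)·[0.5393·22.3685 + 0.4607·2.8997] = 11.8837

€11.88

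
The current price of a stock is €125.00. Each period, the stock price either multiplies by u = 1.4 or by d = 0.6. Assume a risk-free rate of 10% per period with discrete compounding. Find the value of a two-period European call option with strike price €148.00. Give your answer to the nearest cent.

Risk-neutral probability p = (1 + 0.1 − 0.6)/(1.4 − 0.6) = 0.5000/0.8000 = 0.6250
Terminal stock prices: S_uu = 245, S_ud = 105, S_dd = 45
Terminal payoffs (S − K): max(97, 0) = 97, max(-43, 0) = 0, max(-103, 0) = 0
Node u (S = 175): V_u = 1/1.1·[0.6250·97.0000 + 0.3750·0.0000] = 55.1136
Node d (S = 75): V_d = 1/1.1·[0.6250·0.0000 + 0.3750·0.0000] = 0.0000
Node 0 (S = 125): V_0 = 1/1.1·[0.6250·55.1136 + 0.3750·0.0000] = 31.3146

€31.31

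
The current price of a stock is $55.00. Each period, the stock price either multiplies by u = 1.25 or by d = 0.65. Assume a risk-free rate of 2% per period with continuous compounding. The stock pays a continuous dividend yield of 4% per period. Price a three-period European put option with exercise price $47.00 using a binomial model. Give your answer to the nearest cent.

Per-period risk-free factor R = e^0.02 = 1.0202; dividend-adjusted growth = e^(0.02−0.04) = 0.9802.
Risk-neutral probability p = (0.9802 − 0.65)/(1.25 − 0.65) = 0.3302/0.6000 = 0.5503
Terminal stock prices: S_uuu = 107.4, S_uud = 55.86, S_udd = 29.05, S_ddd = 15.1
Terminal payoffs (K − S): max(-60.42, 0) = 0, max(-8.859, 0) = 0, max(17.95, 0) = 17.95, max(31.9, 0) = 31.9
Node uu (S = 85.94): V_uu = e^(−0.02)·[0.5503·0.0000 + 0.4497·0.0000] = 0.0000
Node ud (S = 44.69): V_ud = e^(−0.02)·[0.5503·0.0000 + 0.4497·17.9531] = 7.9131
Node dd (S = 23.24): V_dd = e^(−0.02)·[0.5503·17.9531 + 0.4497·31.8956] = 23.7430
Node u (S = 68.75): V_u = e^(−0.02)·[0.5503·0.0000 + 0.4497·7.9131] = 3.4878
Node d (S = 35.75): V_d = e^(−0.02)·[0.5503·7.9131 + 0.4497·23.7430] = 14.7337
Node 0 (S = 55): V_0 = e^(−0.02)·[0.5503·3.4878 + 0.4497·14.7337] = 8.3755

$8.38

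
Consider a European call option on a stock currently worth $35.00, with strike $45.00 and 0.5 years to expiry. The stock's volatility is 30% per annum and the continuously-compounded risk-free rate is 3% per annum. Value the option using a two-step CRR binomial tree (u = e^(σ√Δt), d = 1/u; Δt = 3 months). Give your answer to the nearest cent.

CRR parameters: u = e^(σ√Δt) = e^(0.3·√0.25) = 1.1618, d = 1/u = 0.8607
Per-period rate: rΔt = 0.03·0.25 = 0.0075, so R = e^0.0075 = 1.0075
Risk-neutral probability p = (e^0.0075 − 0.8607)/(1.1618 − 0.8607) = 0.1468/0.3011 = 0.4876
Terminal stock prices: S_uu = 47.25, S_ud = 35, S_dd = 25.93
Terminal payoffs (S − K): max(2.245, 0) = 2.245, max(-10, 0) = 0, max(-19.07, 0) = 0
Node u (S = 40.66): V_u = e^(−0.0075)·[0.4876·2.2451 + 0.5124·0.0000] = 1.0864
Node d (S = 30.12): V_d = e^(−0.0075)·[0.4876·0.0000 + 0.5124·0.0000] = 0.0000
Node 0 (S = 35): V_0 = e^(−0.0075)·[0.4876·1.0864 + 0.5124·0.0000] = 0.5258

$0.53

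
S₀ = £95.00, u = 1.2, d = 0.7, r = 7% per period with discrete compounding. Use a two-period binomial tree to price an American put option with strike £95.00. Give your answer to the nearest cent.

Risk-neutral probability p = (1 + 0.07 − 0.7)/(1.2 − 0.7) = 0.3700/0.5000 = 0.7400
Terminal stock prices: S_uu = 136.8, S_ud = 79.8, S_dd = 46.55
Terminal payoffs (K − S): max(-41.8, 0) = 0, max(15.2, 0) = 15.2, max(48.45, 0) = 48.45
Node u (S = 114): continuation = 1/1.07·[0.7400·0.0000 + 0.2600·15.2000] = 3.6935; exercise value = 0.0000 ≤ continuation, so V_u = 3.6935
Node d (S = 66.5): continuation = 1/1.07·[0.7400·15.2000 + 0.2600·48.4500] = 22.2850; exercise value = 28.5000 > continuation, so V_d = 28.5000 (exercise)
Node 0 (S = 95): continuation = 1/1.07·[0.7400·3.6935 + 0.2600·28.5000] = 9.4796; exercise value = 0.0000 ≤ continuation, so V_0 = 9.4796

£9.48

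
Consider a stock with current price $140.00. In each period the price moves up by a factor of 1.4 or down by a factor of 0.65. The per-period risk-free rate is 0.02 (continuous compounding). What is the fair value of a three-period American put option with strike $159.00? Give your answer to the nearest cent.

Risk-neutral probability p = (e^0.02 − 0.65)/(1.4 − 0.65) = 0.3702/0.7500 = 0.4936
Terminal stock prices: S_uuu = 384.2, S_uud = 178.4, S_udd = 82.81, S_ddd = 38.45
Terminal payoffs (K − S): max(-225.2, 0) = 0, max(-19.36, 0) = 0, max(76.19, 0) = 76.19, max(120.6, 0) = 120.6
Node uu (S = 274.4): continuation = e^(−0.02)·[0.4936·0.0000 + 0.5064·0.0000] = 0.0000; exercise value = 0.0000 ≤ continuation, so V_uu = 0.0000
Node ud (S = 127.4): continuation = e^(−0.02)·[0.4936·0.0000 + 0.5064·76.1900] = 37.8185; exercise value = 31.6000 ≤ continuation, so V_ud = 37.8185
Node dd (S = 59.15): continuation = e^(−0.02)·[0.4936·76.1900 + 0.5064·120.5525] = 96.7016; exercise value = 99.8500 > continuation, so V_dd = 99.8500 (exercise)
Node u (S = 196): continuation = e^(−0.02)·[0.4936·0.0000 + 0.5064·37.8185] = 18.7720; exercise value = 0.0000 ≤ continuation, so V_u = 18.7720
Node d (S = 91): continuation = e^(−0.02)·[0.4936·37.8185 + 0.5064·99.8500] = 67.8603; exercise value = 68.0000 > continuation, so V_d = 68.0000 (exercise)
Node 0 (S = 140): continuation = e^(−0.02)·[0.4936·18.7720 + 0.5064·68.0000] = 42.8356; exercise value = 19.0000 ≤ continuation, so V_0 = 42.8356

$42.84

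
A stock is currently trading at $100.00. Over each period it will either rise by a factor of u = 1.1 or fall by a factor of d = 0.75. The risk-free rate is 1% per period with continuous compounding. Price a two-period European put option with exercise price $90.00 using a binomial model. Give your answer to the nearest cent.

Risk-neutral probability p = (e^0.01 − 0.75)/(1.1 − 0.75) = 0.2601/0.3500 = 0.7430
Terminal stock prices: S_uu = 121, S_ud = 82.5, S_dd = 56.25
Terminal payoffs (K − S): max(-31, 0) = 0, max(7.5, 0) = 7.5, max(33.75, 0) = 33.75
Node u (S = 110): V_u = e^(−0.01)·[0.7430·0.0000 + 0.2570·7.5000] = 1.9083
Node d (S = 75): V_d = e^(−0.01)·[0.7430·7.5000 + 0.2570·33.7500] = 14.1045
Node 0 (S = 100): V_0 = e^(−0.01)·[0.7430·1.9083 + 0.2570·14.1045] = 4.9926

$4.99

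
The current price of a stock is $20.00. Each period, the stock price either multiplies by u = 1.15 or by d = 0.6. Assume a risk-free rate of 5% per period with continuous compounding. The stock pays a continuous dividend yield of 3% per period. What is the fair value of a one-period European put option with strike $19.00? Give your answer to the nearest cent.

$1.57

Per-period risk-free factor R = e^0.05 = 1.0513; dividend-adjusted growth = e^(0.05−0.03) = 1.0202.
Risk-neutral probability p = (1.0202 − 0.6)/(1.15 − 0.6) = 0.4202/0.5500 = 0.7640
Terminal stock prices: S_u = 23, S_d = 12
Terminal payoffs (K − S): max(-4, 0) = 0, max(7, 0) = 7
Node 0 (S = 20): V_0 = e^(−0.05)·[0.7640·0.0000 + 0.2360·7.0000] = 1.5714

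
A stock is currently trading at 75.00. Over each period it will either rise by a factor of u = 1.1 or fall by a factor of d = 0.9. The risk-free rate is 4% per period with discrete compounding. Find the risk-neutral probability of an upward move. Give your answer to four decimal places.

Risk-neutral probability p = (1 + 0.04 − 0.9)/(1.1 − 0.9) = 0.1400/0.2000 = 0.7000

p = 0.7000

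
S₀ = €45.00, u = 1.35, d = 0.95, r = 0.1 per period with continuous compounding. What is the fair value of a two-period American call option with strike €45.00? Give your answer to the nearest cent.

€9.50

Risk-neutral probability p = (e^0.1 − 0.95)/(1.35 − 0.95) = 0.1552/0.4000 = 0.3879
Terminal stock prices: S_uu = 82.01, S_ud = 57.71, S_dd = 40.61
Terminal payoffs (S − K): max(37.01, 0) = 37.01, max(12.71, 0) = 12.71, max(-4.388, 0) = 0
Node u (S = 60.75): continuation = e^(−0.1)·[0.3879·37.0125 + 0.6121·12.7125] = 20.0323; exercise value = 15.7500 ≤ continuation, so V_u = 20.0323
Node d (S = 42.75): continuation = e^(−0.1)·[0.3879·12.7125 + 0.6121·0.0000] = 4.4622; exercise value = 0.0000 ≤ continuation, so V_d = 4.4622
Node 0 (S = 45): continuation = e^(−0.1)·[0.3879·20.0323 + 0.6121·4.4622] = 9.5029; exercise value = 0.0000 ≤ continuation, so V_0 = 9.5029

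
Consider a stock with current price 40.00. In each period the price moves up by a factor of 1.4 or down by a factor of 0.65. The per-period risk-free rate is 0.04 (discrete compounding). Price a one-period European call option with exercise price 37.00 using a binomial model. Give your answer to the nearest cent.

Risk-neutral probability p = (1 + 0.04 − 0.65)/(1.4 − 0.65) = 0.3900/0.7500 = 0.5200
Terminal stock prices: S_u = 56, S_d = 26
Terminal payoffs (S − K): max(19, 0) = 19, max(-11, 0) = 0
Node 0 (S = 40): V_0 = 1/1.04·[0.5200·19.0000 + 0.4800·0.0000] = 9.5000

9.50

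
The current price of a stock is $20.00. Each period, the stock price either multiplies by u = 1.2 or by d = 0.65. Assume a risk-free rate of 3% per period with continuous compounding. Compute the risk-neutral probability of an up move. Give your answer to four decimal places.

Risk-neutral probability p = (e^0.03 − 0.65)/(1.2 − 0.65) = 0.3805/0.5500 = 0.6917

p = 0.6917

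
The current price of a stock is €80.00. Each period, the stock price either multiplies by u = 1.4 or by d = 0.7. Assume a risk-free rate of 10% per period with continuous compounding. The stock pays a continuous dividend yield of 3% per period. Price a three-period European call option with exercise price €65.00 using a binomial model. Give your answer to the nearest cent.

Per-period risk-free factor R = e^0.1 = 1.1052; dividend-adjusted growth = e^(0.1−0.03) = 1.0725.
Risk-neutral probability p = (1.0725 − 0.7)/(1.4 − 0.7) = 0.3725/0.7000 = 0.5322
Terminal stock prices: S_uuu = 219.5, S_uud = 109.8, S_udd = 54.88, S_ddd = 27.44
Terminal payoffs (S − K): max(154.5, 0) = 154.5, max(44.76, 0) = 44.76, max(-10.12, 0) = 0, max(-37.56, 0) = 0
Node uu (S = 156.8): V_uu = e^(−0.1)·[0.5322·154.5200 + 0.4678·44.7600] = 93.3514
Node ud (S = 78.4): V_ud = e^(−0.1)·[0.5322·44.7600 + 0.4678·0.0000] = 21.5525
Node dd (S = 39.2): V_dd = e^(−0.1)·[0.5322·0.0000 + 0.4678·0.0000] = 0.0000
Node u (S = 112): V_u = e^(−0.1)·[0.5322·93.3514 + 0.4678·21.5525] = 54.0737
Node d (S = 56): V_d = e^(−0.1)·[0.5322·21.5525 + 0.4678·0.0000] = 10.3778
Node 0 (S = 80): V_0 = e^(−0.1)·[0.5322·54.0737 + 0.4678·10.3778] = 30.4304

€30.43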